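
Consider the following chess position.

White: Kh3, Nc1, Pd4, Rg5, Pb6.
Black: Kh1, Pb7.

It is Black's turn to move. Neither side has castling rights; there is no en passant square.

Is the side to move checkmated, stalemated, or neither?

stalemate

Black to move; black king on h1.
In check: no.
King squares — g1: attacked by Rg5; g2: attacked by Kh3; h2: attacked by Kh3.
Legal moves for Black: none.
Not in check and no legal moves → stalemate.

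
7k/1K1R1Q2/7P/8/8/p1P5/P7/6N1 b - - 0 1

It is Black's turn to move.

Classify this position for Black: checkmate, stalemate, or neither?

Black to move; black king on h8.
In check: no.
King squares — g7: attacked by Ph6; h7: attacked by Qf7; g8: attacked by Qf7.
Legal moves for Black: none.
Not in check and no legal moves → stalemate.

stalemate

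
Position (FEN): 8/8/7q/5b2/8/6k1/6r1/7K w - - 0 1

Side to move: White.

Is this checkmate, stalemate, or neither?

checkmate

White to move; white king on h1.
In check: yes, from the black queen on h6.
King squares — g1: attacked by Rg2; g2: attacked by Kg3; h2: attacked by Rg2.
Legal moves for White: none.
In check with no legal moves → checkmate.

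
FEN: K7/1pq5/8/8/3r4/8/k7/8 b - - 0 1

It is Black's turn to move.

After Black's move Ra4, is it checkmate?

yes

After Ra4: white king on a8; in check: yes, from the black rook on a4.
King squares — a7: attacked by Ra4; b7: attacked by Qc7; b8: attacked by Qc7.
White has no legal moves → checkmate.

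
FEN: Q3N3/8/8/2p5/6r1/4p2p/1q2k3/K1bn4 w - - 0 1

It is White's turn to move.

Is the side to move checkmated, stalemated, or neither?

checkmate

White to move; white king on a1.
In check: yes, from the black queen on b2.
King squares — b1: attacked by Qb2; a2: attacked by Qb2; b2: attacked by Bc1.
Legal moves for White: none.
In check with no legal moves → checkmate.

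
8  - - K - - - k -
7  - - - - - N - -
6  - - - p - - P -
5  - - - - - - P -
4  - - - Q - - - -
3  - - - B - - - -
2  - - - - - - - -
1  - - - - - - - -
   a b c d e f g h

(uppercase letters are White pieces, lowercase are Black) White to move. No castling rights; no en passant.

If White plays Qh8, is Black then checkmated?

yes

After Qh8: black king on g8; in check: yes, from the white queen on h8.
King squares — f7: attacked by Pg6; g7: attacked by Qh8; h7: attacked by Pg6; f8: attacked by Qh8; h8: attacked by Nf7.
Black has no legal moves → checkmate.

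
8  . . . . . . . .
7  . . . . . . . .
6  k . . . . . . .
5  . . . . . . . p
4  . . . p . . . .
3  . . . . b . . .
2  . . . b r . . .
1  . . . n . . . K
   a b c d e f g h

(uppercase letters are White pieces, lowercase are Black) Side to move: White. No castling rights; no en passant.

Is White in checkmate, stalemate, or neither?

White to move; white king on h1.
In check: no.
King squares — g1: attacked by Be3; g2: attacked by Re2; h2: attacked by Re2.
Legal moves for White: none.
Not in check and no legal moves → stalemate.

stalemate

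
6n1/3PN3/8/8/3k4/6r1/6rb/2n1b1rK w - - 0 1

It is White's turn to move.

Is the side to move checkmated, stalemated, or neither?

White to move; white king on h1.
In check: yes, from the black rook on g1.
King squares — g1: attacked by Rg2; g2: attacked by Rg1; h2: attacked by Rg2.
Legal moves for White: none.
In check with no legal moves → checkmate.

checkmate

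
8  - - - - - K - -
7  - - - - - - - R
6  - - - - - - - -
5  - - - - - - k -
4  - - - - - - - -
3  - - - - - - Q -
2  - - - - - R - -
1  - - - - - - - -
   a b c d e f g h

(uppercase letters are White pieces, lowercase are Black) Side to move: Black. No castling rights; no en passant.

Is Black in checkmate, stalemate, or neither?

Black to move; black king on g5.
In check: yes, from the white queen on g3.
King squares — f4: attacked by Rf2; g4: attacked by Qg3; h4: attacked by Qg3; f5: attacked by Rf2; h5: attacked by Rh7; f6: attacked by Rf2; g6: attacked by Qg3; h6: attacked by Rh7.
Legal moves for Black: none.
In check with no legal moves → checkmate.

checkmate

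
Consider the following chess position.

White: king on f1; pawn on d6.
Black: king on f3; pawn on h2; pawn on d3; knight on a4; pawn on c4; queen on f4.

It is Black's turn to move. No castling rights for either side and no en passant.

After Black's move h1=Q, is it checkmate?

After h1=Q: white king on f1; in check: yes, from the black queen on h1.
King squares — e1: attacked by Qh1; g1: attacked by Qh1; e2: attacked by Pd3; f2: attacked by Kf3; g2: attacked by Qh1.
White has no legal moves → checkmate.

yes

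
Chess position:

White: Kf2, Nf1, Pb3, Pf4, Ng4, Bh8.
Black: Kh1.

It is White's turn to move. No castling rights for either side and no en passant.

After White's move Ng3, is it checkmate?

After Ng3: black king on h1; in check: yes, from the white knight on g3.
King squares — g1: attacked by Kf2; g2: attacked by Kf2; h2: attacked by Ng4.
Black has no legal moves → checkmate.

yes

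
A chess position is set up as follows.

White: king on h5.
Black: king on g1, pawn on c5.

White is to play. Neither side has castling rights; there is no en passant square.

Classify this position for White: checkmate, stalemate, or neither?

White to move; white king on h5.
In check: no.
Legal moves for White: Kh6, Kg6, Kg5, Kh4, Kg4.
White has 5 legal moves and is not in check → neither.

neither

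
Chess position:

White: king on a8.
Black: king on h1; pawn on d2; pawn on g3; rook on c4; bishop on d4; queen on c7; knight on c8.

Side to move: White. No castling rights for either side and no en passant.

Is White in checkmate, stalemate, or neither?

stalemate

White to move; white king on a8.
In check: no.
King squares — a7: attacked by Bd4; b7: attacked by Qc7; b8: attacked by Qc7.
Legal moves for White: none.
Not in check and no legal moves → stalemate.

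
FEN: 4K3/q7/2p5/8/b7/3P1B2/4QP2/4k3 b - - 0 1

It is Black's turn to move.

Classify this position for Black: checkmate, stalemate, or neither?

Black to move; black king on e1.
In check: yes, from the white queen on e2.
King squares — d1: attacked by Qe2; f1: attacked by Qe2; d2: attacked by Qe2; e2: attacked by Bf3; f2: attacked by Qe2.
Legal moves for Black: none.
In check with no legal moves → checkmate.

checkmate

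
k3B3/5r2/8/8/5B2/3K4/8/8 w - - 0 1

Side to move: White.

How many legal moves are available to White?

24

White to move; king on d3.
In check: no.
Legal moves: Bxf7, Bd7, Bc6+, Bb5, Ba4, Bb8, Bc7, Bh6, Bd6, Bg5, Be5, Bg3, Be3, Bh2, Bd2, Bc1, Ke4, Kd4, Kc4, Ke3, Kc3, Ke2, Kd2, Kc2.
Count: 24.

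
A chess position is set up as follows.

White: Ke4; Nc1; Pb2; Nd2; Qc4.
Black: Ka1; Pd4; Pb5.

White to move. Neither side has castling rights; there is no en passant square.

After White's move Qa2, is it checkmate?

yes

After Qa2: black king on a1; in check: yes, from the white queen on a2.
King squares — b1: attacked by Qa2; a2: attacked by Nc1; b2: attacked by Qa2.
Black has no legal moves → checkmate.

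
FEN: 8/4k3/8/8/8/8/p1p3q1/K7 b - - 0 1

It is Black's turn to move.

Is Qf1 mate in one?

no

After Qf1: white king on a1; in check: yes, from the black queen on f1.
White has 2 legal replies: Kb2, Kxa2.
In check but a legal move exists → not checkmate.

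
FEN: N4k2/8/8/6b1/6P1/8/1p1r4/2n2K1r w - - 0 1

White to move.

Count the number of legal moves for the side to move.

0

White to move; king on f1.
In check: yes, from the black rook on h1.
Legal moves: none.
Count: 0.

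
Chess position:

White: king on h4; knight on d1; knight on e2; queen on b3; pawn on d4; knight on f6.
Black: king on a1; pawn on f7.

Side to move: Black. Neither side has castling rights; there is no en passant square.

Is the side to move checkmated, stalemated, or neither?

stalemate

Black to move; black king on a1.
In check: no.
King squares — b1: attacked by Qb3; a2: attacked by Qb3; b2: attacked by Nd1.
Legal moves for Black: none.
Not in check and no legal moves → stalemate.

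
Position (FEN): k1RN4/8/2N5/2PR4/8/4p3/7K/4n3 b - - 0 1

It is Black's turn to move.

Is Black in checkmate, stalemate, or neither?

checkmate

Black to move; black king on a8.
In check: yes, from the white rook on c8.
King squares — a7: attacked by Nc6; b7: attacked by Nd8; b8: attacked by Nc6.
Legal moves for Black: none.
In check with no legal moves → checkmate.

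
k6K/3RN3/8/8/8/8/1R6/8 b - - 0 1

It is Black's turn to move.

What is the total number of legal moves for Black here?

Black to move; king on a8.
In check: no.
Legal moves: none.
Count: 0.

0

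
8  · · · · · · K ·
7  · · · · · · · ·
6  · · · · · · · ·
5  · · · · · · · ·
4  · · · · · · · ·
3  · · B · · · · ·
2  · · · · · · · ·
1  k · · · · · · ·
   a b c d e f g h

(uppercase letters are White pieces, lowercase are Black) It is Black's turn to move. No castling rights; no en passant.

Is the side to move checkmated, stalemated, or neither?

neither

Black to move; black king on a1.
In check: yes, from the white bishop on c3.
Legal moves for Black: Ka2, Kb1.
Black is in check but has 2 legal moves → neither.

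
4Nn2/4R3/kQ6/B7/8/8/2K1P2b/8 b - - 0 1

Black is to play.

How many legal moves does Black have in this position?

Black to move; king on a6.
In check: yes, from the white queen on b6.
Legal moves: none.
Count: 0.

0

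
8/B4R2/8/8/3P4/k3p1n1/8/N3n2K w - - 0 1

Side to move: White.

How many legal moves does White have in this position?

2

White to move; king on h1.
In check: yes, from the black knight on g3.
Legal moves: Kh2, Kg1.
Count: 2.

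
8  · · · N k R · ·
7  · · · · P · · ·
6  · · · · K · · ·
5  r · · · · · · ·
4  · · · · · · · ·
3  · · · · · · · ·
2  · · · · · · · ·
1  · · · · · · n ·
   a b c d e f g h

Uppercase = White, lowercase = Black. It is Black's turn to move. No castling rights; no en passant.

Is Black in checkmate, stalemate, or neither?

checkmate

Black to move; black king on e8.
In check: yes, from the white rook on f8.
King squares — d7: attacked by Ke6; e7: attacked by Ke6; f7: attacked by Ke6; d8: attacked by Pe7; f8: attacked by Pe7.
Legal moves for Black: none.
In check with no legal moves → checkmate.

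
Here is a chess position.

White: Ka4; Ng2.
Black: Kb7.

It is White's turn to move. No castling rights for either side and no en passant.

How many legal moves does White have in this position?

White to move; king on a4.
In check: no.
Legal moves: Kb5, Ka5, Kb4, Kb3, Ka3, Nh4, Nf4, Ne3, Ne1.
Count: 9.

9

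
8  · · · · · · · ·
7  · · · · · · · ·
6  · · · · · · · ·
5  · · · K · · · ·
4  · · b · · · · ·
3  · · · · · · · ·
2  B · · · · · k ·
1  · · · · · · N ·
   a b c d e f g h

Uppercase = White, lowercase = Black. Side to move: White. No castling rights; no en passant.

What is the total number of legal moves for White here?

White to move; king on d5.
In check: yes, from the black bishop on c4.
Legal moves: Kd6, Kc6, Ke5, Kc5, Ke4, Kd4, Kxc4, Bxc4.
Count: 8.

8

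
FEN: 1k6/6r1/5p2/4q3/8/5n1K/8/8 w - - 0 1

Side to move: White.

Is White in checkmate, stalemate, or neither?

stalemate

White to move; white king on h3.
In check: no.
King squares — g2: attacked by Rg7; h2: attacked by Nf3; g3: attacked by Qe5; g4: attacked by Rg7; h4: attacked by Nf3.
Legal moves for White: none.
Not in check and no legal moves → stalemate.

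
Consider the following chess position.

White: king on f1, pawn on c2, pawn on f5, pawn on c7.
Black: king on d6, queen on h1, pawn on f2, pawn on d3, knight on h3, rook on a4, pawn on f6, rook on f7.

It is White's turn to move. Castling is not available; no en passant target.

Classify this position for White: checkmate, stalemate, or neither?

checkmate

White to move; white king on f1.
In check: yes, from the black queen on h1.
King squares — e1: attacked by Qh1; g1: attacked by Qh1; e2: attacked by Pd3; f2: attacked by Nh3; g2: attacked by Qh1.
Legal moves for White: none.
In check with no legal moves → checkmate.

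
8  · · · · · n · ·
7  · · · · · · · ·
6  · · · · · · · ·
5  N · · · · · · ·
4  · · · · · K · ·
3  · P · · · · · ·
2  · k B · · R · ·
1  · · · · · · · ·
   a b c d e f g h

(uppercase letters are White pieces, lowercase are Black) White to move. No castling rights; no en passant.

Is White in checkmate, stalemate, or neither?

neither

White to move; white king on f4.
In check: no.
Legal moves for White include: Nb7, Nc6, Nc4+, Kg5, Kf5, Ke5, Kg4, Ke4, Kg3, Kf3, Ke3, Rf3, Rh2, Rg2, Re2, Rd2, Rf1, Bh7+, ... (list truncated; more exist).
White has legal moves and is not in check → neither.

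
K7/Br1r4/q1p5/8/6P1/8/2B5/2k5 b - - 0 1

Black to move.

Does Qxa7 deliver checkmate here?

yes

After Qxa7: white king on a8; in check: yes, from the black queen on a7.
King squares — a7: attacked by Rb7; b7: attacked by Qa7; b8: attacked by Qa7.
White has no legal moves → checkmate.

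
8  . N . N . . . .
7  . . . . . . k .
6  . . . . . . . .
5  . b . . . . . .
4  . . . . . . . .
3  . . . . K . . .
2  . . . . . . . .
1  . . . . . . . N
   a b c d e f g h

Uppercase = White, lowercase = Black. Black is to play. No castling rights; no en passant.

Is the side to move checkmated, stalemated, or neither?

Black to move; black king on g7.
In check: no.
Legal moves for Black: Kh8, Kg8, Kf8, Kh7, Kh6, Kg6, Kf6, Be8, Bd7, Bc6, Ba6, Bc4, Ba4, Bd3, Be2, Bf1.
Black has 16 legal moves and is not in check → neither.

neither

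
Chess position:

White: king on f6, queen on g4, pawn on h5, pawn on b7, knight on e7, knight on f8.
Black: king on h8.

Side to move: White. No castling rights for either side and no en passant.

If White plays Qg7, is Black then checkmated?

yes

After Qg7: black king on h8; in check: yes, from the white queen on g7.
King squares — g7: attacked by Kf6; h7: attacked by Qg7; g8: attacked by Ne7.
Black has no legal moves → checkmate.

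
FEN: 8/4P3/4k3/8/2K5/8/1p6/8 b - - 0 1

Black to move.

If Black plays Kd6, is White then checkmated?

After Kd6: white king on c4; in check: no.
White is not in check, so this cannot be checkmate.

no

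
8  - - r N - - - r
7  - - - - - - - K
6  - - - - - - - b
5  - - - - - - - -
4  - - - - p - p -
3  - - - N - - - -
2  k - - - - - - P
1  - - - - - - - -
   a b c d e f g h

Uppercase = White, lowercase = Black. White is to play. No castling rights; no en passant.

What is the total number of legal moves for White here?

White to move; king on h7.
In check: yes, from the black rook on h8.
Legal moves: Kxh8, Kg6.
Count: 2.

2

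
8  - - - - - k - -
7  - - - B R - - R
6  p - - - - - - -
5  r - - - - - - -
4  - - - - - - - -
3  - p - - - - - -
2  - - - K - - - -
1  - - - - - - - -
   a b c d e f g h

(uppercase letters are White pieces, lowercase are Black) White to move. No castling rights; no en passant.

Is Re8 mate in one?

yes

After Re8: black king on f8; in check: yes, from the white rook on e8.
King squares — e7: attacked by Rh7; f7: attacked by Rh7; g7: attacked by Rh7; e8: attacked by Bd7; g8: attacked by Re8.
Black has no legal moves → checkmate.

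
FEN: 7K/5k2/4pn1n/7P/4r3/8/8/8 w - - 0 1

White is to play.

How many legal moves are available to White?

White to move; king on h8.
In check: no.
Legal moves: none.
Count: 0.

0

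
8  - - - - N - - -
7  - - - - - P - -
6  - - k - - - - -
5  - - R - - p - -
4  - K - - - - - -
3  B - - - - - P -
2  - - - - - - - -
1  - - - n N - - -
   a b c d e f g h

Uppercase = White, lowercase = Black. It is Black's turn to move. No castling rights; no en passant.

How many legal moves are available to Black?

3

Black to move; king on c6.
In check: yes, from the white rook on c5.
Legal moves: Kd7, Kb7, Kb6.
Count: 3.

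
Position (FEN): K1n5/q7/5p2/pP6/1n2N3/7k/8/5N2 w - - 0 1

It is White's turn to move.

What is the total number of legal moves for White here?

0

White to move; king on a8.
In check: yes, from the black queen on a7.
Legal moves: none.
Count: 0.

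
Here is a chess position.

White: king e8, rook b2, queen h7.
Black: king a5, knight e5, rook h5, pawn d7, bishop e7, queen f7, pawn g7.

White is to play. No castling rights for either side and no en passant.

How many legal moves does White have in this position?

0

White to move; king on e8.
In check: yes, from the black queen on f7.
Legal moves: none.
Count: 0.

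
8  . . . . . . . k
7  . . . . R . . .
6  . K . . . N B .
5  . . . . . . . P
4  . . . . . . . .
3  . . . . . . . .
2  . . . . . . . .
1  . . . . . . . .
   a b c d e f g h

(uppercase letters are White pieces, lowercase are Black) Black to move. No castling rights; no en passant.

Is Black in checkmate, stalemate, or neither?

stalemate

Black to move; black king on h8.
In check: no.
King squares — g7: attacked by Re7; h7: attacked by Nf6; g8: attacked by Nf6.
Legal moves for Black: none.
Not in check and no legal moves → stalemate.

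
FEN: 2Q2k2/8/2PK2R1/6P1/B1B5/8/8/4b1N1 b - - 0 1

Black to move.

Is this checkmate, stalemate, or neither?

Black to move; black king on f8.
In check: yes, from the white queen on c8.
King squares — e7: attacked by Kd6; f7: attacked by Bc4; g7: attacked by Rg6; e8: attacked by Qc8; g8: attacked by Bc4.
Legal moves for Black: none.
In check with no legal moves → checkmate.

checkmate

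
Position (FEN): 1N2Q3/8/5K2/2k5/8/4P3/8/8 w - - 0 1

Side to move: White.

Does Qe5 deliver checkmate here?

After Qe5: black king on c5; in check: yes, from the white queen on e5.
Black has 3 legal replies: Kb6, Kc4, Kb4.
In check but a legal move exists → not checkmate.

no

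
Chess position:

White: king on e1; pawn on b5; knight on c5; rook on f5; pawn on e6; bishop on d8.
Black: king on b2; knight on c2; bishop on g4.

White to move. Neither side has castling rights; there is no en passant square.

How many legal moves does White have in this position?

White to move; king on e1.
In check: yes, from the black knight on c2.
Legal moves: Kf2, Kd2, Kf1.
Count: 3.

3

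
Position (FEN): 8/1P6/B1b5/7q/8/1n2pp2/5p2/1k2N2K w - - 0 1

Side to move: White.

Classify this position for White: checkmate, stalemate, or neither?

checkmate

White to move; white king on h1.
In check: yes, from the black queen on h5.
King squares — g1: attacked by Pf2; g2: attacked by Pf3; h2: attacked by Qh5.
Legal moves for White: none.
In check with no legal moves → checkmate.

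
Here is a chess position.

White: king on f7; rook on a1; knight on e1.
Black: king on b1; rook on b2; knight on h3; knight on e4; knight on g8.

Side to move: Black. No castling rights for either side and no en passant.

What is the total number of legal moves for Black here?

Black to move; king on b1.
In check: yes, from the white rook on a1.
Legal moves: Kxa1.
Count: 1.

1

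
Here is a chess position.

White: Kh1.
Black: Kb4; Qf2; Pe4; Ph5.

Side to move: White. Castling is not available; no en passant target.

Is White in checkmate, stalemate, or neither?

stalemate

White to move; white king on h1.
In check: no.
King squares — g1: attacked by Qf2; g2: attacked by Qf2; h2: attacked by Qf2.
Legal moves for White: none.
Not in check and no legal moves → stalemate.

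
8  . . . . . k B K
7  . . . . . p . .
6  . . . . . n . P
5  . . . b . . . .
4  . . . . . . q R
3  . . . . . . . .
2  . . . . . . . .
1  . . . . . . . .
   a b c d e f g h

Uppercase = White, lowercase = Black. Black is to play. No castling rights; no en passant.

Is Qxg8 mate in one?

yes

After Qxg8: white king on h8; in check: yes, from the black queen on g8.
King squares — g7: attacked by Kf8; h7: attacked by Nf6; g8: attacked by Nf6.
White has no legal moves → checkmate.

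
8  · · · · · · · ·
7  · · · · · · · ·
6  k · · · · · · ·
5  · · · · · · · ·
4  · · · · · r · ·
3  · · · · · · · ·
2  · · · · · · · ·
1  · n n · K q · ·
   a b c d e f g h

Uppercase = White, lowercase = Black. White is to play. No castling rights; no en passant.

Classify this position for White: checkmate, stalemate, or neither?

checkmate

White to move; white king on e1.
In check: yes, from the black queen on f1.
King squares — d1: attacked by Qf1; f1: attacked by Rf4; d2: attacked by Nb1; e2: attacked by Nc1; f2: attacked by Qf1.
Legal moves for White: none.
In check with no legal moves → checkmate.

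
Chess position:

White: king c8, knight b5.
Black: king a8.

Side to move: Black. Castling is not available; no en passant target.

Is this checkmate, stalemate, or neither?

stalemate

Black to move; black king on a8.
In check: no.
King squares — a7: attacked by Nb5; b7: attacked by Kc8; b8: attacked by Kc8.
Legal moves for Black: none.
Not in check and no legal moves → stalemate.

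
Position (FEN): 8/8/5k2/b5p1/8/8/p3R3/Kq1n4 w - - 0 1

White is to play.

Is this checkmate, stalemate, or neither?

checkmate

White to move; white king on a1.
In check: yes, from the black queen on b1.
King squares — b1: attacked by Pa2; a2: attacked by Qb1; b2: attacked by Qb1.
Legal moves for White: none.
In check with no legal moves → checkmate.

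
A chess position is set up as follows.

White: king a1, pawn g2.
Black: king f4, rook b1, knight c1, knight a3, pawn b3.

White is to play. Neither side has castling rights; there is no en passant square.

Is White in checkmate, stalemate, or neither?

checkmate

White to move; white king on a1.
In check: yes, from the black rook on b1.
King squares — b1: attacked by Na3; a2: attacked by Nc1; b2: attacked by Rb1.
Legal moves for White: none.
In check with no legal moves → checkmate.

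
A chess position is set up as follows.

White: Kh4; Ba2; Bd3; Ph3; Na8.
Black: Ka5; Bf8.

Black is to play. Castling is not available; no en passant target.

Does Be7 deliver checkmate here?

After Be7: white king on h4; in check: yes, from the black bishop on e7.
White has 3 legal replies: Kh5, Kg4, Kg3.
In check but a legal move exists → not checkmate.

no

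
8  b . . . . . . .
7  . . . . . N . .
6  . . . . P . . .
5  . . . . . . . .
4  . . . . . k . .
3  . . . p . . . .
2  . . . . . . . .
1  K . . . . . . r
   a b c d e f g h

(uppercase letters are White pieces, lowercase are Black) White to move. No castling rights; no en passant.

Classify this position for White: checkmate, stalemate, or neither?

neither

White to move; white king on a1.
In check: yes, from the black rook on h1.
King squares — b1: attacked by Rh1; a2: available; b2: available.
Legal moves for White: Kb2, Ka2.
White is in check but has 2 legal moves → neither.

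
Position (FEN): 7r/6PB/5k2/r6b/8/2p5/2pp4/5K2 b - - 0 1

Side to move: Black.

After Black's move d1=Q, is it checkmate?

After d1=Q: white king on f1; in check: yes, from the black queen on d1.
White has 2 legal replies: Kg2, Kf2.
In check but a legal move exists → not checkmate.

no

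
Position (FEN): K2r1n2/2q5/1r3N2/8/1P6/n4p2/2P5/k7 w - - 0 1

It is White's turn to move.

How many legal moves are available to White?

0

White to move; king on a8.
In check: yes, from the black rook on d8.
Legal moves: none.
Count: 0.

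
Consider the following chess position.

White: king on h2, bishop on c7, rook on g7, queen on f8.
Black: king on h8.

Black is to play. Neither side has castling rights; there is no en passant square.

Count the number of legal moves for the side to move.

0

Black to move; king on h8.
In check: yes, from the white queen on f8.
Legal moves: none.
Count: 0.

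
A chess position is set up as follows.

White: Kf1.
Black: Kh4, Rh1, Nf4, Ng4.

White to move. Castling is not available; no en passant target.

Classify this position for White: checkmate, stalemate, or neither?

White to move; white king on f1.
In check: yes, from the black rook on h1.
King squares — e1: attacked by Rh1; g1: attacked by Rh1; e2: attacked by Nf4; f2: attacked by Ng4; g2: attacked by Nf4.
Legal moves for White: none.
In check with no legal moves → checkmate.

checkmate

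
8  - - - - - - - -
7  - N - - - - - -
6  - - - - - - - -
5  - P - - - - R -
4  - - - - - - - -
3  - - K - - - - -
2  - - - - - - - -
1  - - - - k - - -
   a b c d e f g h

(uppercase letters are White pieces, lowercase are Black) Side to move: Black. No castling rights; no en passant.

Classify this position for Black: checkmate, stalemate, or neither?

neither

Black to move; black king on e1.
In check: no.
Legal moves for Black: Kf2, Ke2, Kf1, Kd1.
Black has 4 legal moves and is not in check → neither.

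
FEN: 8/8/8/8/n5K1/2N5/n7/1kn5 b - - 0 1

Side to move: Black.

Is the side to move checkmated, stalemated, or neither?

Black to move; black king on b1.
In check: yes, from the white knight on c3.
King squares — a1: available; c1: own knight; a2: own knight; b2: available; c2: available.
Legal moves for Black: Kc2, Kb2, Ka1, N4xc3, N2xc3.
Black is in check but has 5 legal moves → neither.

neither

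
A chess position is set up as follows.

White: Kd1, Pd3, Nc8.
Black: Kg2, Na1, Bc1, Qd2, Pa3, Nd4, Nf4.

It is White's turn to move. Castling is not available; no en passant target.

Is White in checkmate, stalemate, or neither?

checkmate

White to move; white king on d1.
In check: yes, from the black queen on d2.
King squares — c1: attacked by Qd2; e1: attacked by Qd2; c2: attacked by Na1; d2: attacked by Bc1; e2: attacked by Qd2.
Legal moves for White: none.
In check with no legal moves → checkmate.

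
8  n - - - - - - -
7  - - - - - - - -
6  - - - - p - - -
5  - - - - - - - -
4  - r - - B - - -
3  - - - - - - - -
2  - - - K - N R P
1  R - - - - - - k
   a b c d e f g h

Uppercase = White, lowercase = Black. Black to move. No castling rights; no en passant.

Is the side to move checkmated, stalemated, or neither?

Black to move; black king on h1.
In check: yes, from the white rook on a1 and the white knight on f2.
King squares — g1: attacked by Ra1; g2: attacked by Be4; h2: attacked by Rg2.
Legal moves for Black: none.
In check with no legal moves → checkmate.

checkmate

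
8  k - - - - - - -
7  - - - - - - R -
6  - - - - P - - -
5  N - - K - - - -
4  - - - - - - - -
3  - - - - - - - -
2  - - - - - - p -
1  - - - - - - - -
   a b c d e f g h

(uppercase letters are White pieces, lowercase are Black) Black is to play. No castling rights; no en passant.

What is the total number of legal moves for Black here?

Black to move; king on a8.
In check: no.
Legal moves: Kb8, g1=Q, g1=R, g1=B, g1=N.
Count: 5.

5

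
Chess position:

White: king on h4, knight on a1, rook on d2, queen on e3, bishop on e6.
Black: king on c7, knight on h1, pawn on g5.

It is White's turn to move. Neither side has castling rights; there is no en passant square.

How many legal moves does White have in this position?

5

White to move; king on h4.
In check: yes, from the black pawn on g5.
Legal moves: Kh5, Kxg5, Kg4, Kh3, Qxg5.
Count: 5.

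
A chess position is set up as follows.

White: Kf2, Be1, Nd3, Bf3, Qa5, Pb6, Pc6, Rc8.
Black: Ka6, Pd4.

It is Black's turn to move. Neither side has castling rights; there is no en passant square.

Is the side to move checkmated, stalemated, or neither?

checkmate

Black to move; black king on a6.
In check: yes, from the white queen on a5.
King squares — a5: attacked by Be1; b5: attacked by Qa5; b6: attacked by Qa5; a7: attacked by Qa5; b7: attacked by Pc6.
Legal moves for Black: none.
In check with no legal moves → checkmate.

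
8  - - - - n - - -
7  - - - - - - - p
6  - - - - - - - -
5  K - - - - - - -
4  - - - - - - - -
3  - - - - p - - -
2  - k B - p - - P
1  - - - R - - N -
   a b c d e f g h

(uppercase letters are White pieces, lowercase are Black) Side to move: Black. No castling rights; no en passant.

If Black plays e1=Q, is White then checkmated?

After e1=Q: white king on a5; in check: yes, from the black queen on e1.
White has 6 legal replies: Kb6, Ka6, Kb5, Ka4, Rd2, Rxe1.
In check but a legal move exists → not checkmate.

no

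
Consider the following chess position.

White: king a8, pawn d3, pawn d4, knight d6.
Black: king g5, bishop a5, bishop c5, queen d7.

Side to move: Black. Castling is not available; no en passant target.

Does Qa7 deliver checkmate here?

After Qa7: white king on a8; in check: yes, from the black queen on a7.
King squares — a7: attacked by Bc5; b7: attacked by Qa7; b8: attacked by Qa7.
White has no legal moves → checkmate.

yes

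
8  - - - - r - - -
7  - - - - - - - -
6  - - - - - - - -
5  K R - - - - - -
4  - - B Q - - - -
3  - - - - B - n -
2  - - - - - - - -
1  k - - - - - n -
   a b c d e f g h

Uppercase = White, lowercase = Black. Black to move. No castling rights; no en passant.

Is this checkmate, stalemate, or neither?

checkmate

Black to move; black king on a1.
In check: yes, from the white queen on d4.
King squares — b1: attacked by Rb5; a2: attacked by Bc4; b2: attacked by Qd4.
Legal moves for Black: none.
In check with no legal moves → checkmate.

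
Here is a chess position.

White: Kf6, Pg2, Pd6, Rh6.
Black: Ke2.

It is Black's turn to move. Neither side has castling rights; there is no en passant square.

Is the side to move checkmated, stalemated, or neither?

Black to move; black king on e2.
In check: no.
Legal moves for Black: Ke3, Kd3, Kf2, Kd2, Kf1, Ke1, Kd1.
Black has 7 legal moves and is not in check → neither.

neither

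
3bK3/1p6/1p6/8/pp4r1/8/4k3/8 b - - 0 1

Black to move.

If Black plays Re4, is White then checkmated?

After Re4: white king on e8; in check: yes, from the black rook on e4.
White has 4 legal replies: Kf8, Kxd8, Kf7, Kd7.
In check but a legal move exists → not checkmate.

no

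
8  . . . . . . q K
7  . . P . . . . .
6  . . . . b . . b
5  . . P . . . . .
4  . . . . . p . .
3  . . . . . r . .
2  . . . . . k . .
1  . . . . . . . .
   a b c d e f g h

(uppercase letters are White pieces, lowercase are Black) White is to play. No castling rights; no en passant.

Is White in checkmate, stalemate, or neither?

White to move; white king on h8.
In check: yes, from the black queen on g8.
King squares — g7: attacked by Bh6; h7: attacked by Qg8; g8: attacked by Be6.
Legal moves for White: none.
In check with no legal moves → checkmate.

checkmate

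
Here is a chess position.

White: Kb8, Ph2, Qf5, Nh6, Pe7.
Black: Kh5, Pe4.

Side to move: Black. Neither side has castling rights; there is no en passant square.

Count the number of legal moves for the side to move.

Black to move; king on h5.
In check: yes, from the white queen on f5.
Legal moves: Kxh6, Kh4.
Count: 2.

2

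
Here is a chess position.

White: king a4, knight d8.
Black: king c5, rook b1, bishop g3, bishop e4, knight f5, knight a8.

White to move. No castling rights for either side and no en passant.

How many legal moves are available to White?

White to move; king on a4.
In check: no.
Legal moves: Nf7, Nb7+, Ne6+, Nc6, Ka5, Ka3.
Count: 6.

6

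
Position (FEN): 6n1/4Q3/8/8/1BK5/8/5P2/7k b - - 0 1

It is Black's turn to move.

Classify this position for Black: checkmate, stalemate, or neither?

neither

Black to move; black king on h1.
In check: no.
Legal moves for Black: Nxe7, Nh6, Nf6, Kh2, Kg2, Kg1.
Black has 6 legal moves and is not in check → neither.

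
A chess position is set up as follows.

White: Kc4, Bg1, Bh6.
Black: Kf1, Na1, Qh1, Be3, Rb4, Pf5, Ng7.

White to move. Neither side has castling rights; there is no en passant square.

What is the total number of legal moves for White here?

3

White to move; king on c4.
In check: yes, from the black rook on b4.
Legal moves: Kxb4, Kd3, Kc3.
Count: 3.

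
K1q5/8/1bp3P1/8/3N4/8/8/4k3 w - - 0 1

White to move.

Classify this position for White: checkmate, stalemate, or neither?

checkmate

White to move; white king on a8.
In check: yes, from the black queen on c8.
King squares — a7: attacked by Bb6; b7: attacked by Qc8; b8: attacked by Qc8.
Legal moves for White: none.
In check with no legal moves → checkmate.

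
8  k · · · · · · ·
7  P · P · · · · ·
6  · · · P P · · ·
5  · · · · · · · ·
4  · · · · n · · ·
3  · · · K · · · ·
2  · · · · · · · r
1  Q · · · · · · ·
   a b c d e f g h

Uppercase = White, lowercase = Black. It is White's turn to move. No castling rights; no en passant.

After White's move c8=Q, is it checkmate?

After c8=Q: black king on a8; in check: yes, from the white queen on c8.
King squares — a7: attacked by Qa1; b7: attacked by Qc8; b8: attacked by Pa7.
Black has no legal moves → checkmate.

yes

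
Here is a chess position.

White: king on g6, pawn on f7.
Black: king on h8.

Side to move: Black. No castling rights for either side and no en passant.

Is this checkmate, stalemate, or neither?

stalemate

Black to move; black king on h8.
In check: no.
King squares — g7: attacked by Kg6; h7: attacked by Kg6; g8: attacked by Pf7.
Legal moves for Black: none.
Not in check and no legal moves → stalemate.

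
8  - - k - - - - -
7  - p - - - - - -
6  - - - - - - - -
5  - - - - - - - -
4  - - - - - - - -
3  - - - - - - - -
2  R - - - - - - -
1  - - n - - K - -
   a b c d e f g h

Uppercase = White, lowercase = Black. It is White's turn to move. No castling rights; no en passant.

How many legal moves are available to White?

18

White to move; king on f1.
In check: no.
Legal moves: Ra8+, Ra7, Ra6, Ra5, Ra4, Ra3, Rh2, Rg2, Rf2, Re2, Rd2, Rc2+, Rb2, Ra1, Kg2, Kf2, Kg1, Ke1.
Count: 18.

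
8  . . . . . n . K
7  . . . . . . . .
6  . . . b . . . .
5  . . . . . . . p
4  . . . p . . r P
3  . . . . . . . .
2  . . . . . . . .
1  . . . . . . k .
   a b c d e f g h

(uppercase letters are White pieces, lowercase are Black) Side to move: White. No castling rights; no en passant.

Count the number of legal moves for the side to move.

0

White to move; king on h8.
In check: no.
Legal moves: none.
Count: 0.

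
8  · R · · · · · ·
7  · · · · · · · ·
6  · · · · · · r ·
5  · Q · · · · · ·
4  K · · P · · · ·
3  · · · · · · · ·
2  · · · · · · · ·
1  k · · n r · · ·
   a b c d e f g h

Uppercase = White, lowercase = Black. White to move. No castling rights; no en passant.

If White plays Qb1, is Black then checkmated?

After Qb1: black king on a1; in check: yes, from the white queen on b1.
King squares — b1: attacked by Rb8; a2: attacked by Qb1; b2: attacked by Qb1.
Black has no legal moves → checkmate.

yes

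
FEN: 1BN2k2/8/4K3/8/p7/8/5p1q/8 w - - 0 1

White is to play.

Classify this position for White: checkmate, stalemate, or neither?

White to move; white king on e6.
In check: no.
Legal moves for White: Ne7, Na7, Nd6, Nb6, Bc7, Ba7, Bd6+, Be5, Bf4, Bg3, Bxh2, Kd7, Kf6, Kf5, Kd5.
White has 15 legal moves and is not in check → neither.

neither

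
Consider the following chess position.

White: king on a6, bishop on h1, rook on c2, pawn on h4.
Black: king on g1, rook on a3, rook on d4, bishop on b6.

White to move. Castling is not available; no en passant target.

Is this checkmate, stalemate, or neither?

neither

White to move; white king on a6.
In check: yes, from the black rook on a3.
King squares — a5: attacked by Ra3; b5: available; b6: available; a7: attacked by Ra3; b7: available.
Legal moves for White: Kb7, Kxb6, Kb5.
White is in check but has 3 legal moves → neither.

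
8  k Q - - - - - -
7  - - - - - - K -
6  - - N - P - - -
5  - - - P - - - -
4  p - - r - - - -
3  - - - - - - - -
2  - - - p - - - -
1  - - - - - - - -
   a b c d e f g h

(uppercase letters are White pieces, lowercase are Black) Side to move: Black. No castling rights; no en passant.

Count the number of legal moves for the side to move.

0

Black to move; king on a8.
In check: yes, from the white queen on b8.
Legal moves: none.
Count: 0.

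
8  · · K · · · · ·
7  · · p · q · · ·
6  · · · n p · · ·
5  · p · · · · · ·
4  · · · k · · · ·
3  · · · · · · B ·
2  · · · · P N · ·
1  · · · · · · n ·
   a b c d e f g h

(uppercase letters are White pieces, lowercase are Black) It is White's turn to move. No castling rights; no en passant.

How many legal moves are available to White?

2

White to move; king on c8.
In check: yes, from the black knight on d6.
Legal moves: Kb8, Bxd6.
Count: 2.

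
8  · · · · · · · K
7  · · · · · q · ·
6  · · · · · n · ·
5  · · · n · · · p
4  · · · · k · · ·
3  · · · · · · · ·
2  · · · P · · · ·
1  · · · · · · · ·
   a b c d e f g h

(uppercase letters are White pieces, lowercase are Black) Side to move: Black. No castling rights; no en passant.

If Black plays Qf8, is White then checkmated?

After Qf8: white king on h8; in check: yes, from the black queen on f8.
King squares — g7: attacked by Qf8; h7: attacked by Nf6; g8: attacked by Nf6.
White has no legal moves → checkmate.

yes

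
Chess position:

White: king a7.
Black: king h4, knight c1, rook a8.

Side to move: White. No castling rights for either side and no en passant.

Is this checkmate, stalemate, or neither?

White to move; white king on a7.
In check: yes, from the black rook on a8.
Legal moves for White: Kxa8, Kb7, Kb6.
White is in check but has 3 legal moves → neither.

neither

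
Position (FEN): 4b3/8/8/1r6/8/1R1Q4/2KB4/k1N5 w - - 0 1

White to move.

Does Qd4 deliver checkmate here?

After Qd4: black king on a1; in check: yes, from the white queen on d4.
King squares — b1: attacked by Kc2; a2: attacked by Nc1; b2: attacked by Kc2.
Black has no legal moves → checkmate.

yes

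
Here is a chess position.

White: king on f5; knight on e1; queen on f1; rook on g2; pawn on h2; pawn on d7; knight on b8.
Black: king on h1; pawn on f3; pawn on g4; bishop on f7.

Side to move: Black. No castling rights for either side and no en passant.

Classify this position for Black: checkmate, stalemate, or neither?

Black to move; black king on h1.
In check: yes, from the white queen on f1.
King squares — g1: attacked by Qf1; g2: attacked by Ne1; h2: attacked by Rg2.
Legal moves for Black: none.
In check with no legal moves → checkmate.

checkmate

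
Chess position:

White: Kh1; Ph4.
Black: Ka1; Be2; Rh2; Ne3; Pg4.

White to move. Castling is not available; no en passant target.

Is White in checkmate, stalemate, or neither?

White to move; white king on h1.
In check: yes, from the black rook on h2.
King squares — g1: available; g2: attacked by Rh2; h2: available.
Legal moves for White: Kxh2, Kg1.
White is in check but has 2 legal moves → neither.

neither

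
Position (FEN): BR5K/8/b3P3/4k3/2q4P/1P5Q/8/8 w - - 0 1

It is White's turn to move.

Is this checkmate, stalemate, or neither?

White to move; white king on h8.
In check: no.
Legal moves for White include: Kg8, Kh7, Kg7, Rg8, Rf8, Re8, Rd8, Rc8, Rb7, Rb6, Rb5+, Rb4, Bb7, Bc6, Bd5, Be4, Bf3, Bg2, ... (list truncated; more exist).
White has legal moves and is not in check → neither.

neither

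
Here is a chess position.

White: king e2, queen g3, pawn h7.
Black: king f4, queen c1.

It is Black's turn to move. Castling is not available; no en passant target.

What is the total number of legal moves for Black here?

3

Black to move; king on f4.
In check: yes, from the white queen on g3.
Legal moves: Kf5, Ke4, Kxg3.
Count: 3.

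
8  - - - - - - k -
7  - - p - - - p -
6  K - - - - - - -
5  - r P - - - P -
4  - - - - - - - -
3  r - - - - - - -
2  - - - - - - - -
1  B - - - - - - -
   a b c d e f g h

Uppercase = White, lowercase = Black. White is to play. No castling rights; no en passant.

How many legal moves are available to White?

White to move; king on a6.
In check: yes, from the black rook on a3.
Legal moves: Kxb5.
Count: 1.

1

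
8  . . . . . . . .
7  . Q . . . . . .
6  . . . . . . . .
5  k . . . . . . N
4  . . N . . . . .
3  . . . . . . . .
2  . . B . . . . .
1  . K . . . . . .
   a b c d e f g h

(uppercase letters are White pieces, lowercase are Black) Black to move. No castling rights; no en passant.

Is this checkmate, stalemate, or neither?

checkmate

Black to move; black king on a5.
In check: yes, from the white knight on c4.
King squares — a4: attacked by Bc2; b4: attacked by Qb7; b5: attacked by Qb7; a6: attacked by Qb7; b6: attacked by Nc4.
Legal moves for Black: none.
In check with no legal moves → checkmate.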